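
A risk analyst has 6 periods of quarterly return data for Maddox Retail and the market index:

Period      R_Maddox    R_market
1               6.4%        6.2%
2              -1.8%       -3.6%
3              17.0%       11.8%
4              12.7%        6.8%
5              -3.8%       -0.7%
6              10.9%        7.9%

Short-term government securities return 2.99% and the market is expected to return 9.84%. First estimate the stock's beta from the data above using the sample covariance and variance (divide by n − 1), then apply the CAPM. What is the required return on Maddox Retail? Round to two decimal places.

Mean R_i = (6.4 − 1.8 + 17.0 + 12.7 − 3.8 + 10.9) / 6 = 6.9000%
Mean R_m = (6.2 − 3.6 + 11.8 + 6.8 − 0.7 + 7.9) / 6 = 4.7333%
Σ(R_i − R̄_i)(R_m − R̄_m) = 225.9300  ⇒  Cov = 225.9300 / 5 = 45.1860
Σ(R_m − R̄_m)² = 165.3533  ⇒  Var(R_m) = 165.3533 / 5 = 33.0707
β = Cov / Var(R_m) = 45.1860 / 33.0707 = 1.3663
MRP = 9.84% − 2.99% = 6.85%
E(R) = R_f + β × MRP = 2.99% + 1.3663 × 6.85% = 12.35%

12.35%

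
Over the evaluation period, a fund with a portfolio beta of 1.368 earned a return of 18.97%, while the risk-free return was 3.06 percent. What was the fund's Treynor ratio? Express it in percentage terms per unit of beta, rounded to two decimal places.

Treynor = (R_P − R_f) / β_P = (18.97% − 3.06%) / 1.3680 = 15.91% / 1.3680 = 11.63%

11.63%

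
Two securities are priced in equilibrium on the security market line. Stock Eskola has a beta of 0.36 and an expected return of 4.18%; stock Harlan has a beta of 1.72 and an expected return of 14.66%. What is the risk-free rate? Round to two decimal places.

Both satisfy E(R) = R_f + β·MRP, so the slope of the SML is
MRP = (14.66% − 4.18%) / (1.72 − 0.36) = 10.48% / 1.36 = 7.7059%
R_f = E(R_Eskola) − β_Eskola·MRP = 4.18% − 0.36 × 7.7059% = 1.4059%

1.41%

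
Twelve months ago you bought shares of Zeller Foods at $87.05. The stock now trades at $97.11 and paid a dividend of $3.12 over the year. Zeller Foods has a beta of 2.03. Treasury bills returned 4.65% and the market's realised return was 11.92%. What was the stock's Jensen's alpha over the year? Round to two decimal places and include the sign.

-4.27%

Realised HPR = (P1 + D1 − P0) / P0 = (97.11 + 3.12 − 87.05) / 87.05 = 13.18 / 87.05 = 15.1407%
MRP = 11.92% − 4.65% = 7.27%
CAPM required = R_f + β·MRP = 4.65% + 2.03 × 7.27% = 19.4081%
α = realised − required = 15.1407% − 19.4081% = -4.27%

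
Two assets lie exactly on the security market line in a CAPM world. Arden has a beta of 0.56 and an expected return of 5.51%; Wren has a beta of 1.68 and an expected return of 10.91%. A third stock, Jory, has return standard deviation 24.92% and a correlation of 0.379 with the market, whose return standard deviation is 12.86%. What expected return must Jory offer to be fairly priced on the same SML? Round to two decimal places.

MRP = (10.91% − 5.51%) / (1.68 − 0.56) = 4.8214%
R_f = 5.51% − 0.56 × 4.8214% = 2.8100%
β_Jory = ρ·σ_i/σ_m = 0.379 × 24.92 / 12.86 = 0.7344
E(R_Jory) = R_f + β × MRP = 2.8100% + 0.7344 × 4.8214% = 6.35%

6.35%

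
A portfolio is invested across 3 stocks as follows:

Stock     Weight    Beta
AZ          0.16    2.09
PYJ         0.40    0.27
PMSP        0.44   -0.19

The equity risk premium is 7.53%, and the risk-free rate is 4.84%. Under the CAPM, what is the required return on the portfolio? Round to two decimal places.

β_P = Σ w_i β_i = 0.16×2.09 + 0.40×0.27 + 0.44×-0.19 = 0.3588
E(R_P) = R_f + β_P × MRP = 4.84% + 0.3588 × 7.53% = 7.54%

7.54%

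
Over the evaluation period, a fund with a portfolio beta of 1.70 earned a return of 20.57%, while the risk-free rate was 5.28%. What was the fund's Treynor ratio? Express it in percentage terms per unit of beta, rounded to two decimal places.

8.99%

Treynor = (R_P − R_f) / β_P = (20.57% − 5.28%) / 1.7000 = 15.29% / 1.7000 = 8.99%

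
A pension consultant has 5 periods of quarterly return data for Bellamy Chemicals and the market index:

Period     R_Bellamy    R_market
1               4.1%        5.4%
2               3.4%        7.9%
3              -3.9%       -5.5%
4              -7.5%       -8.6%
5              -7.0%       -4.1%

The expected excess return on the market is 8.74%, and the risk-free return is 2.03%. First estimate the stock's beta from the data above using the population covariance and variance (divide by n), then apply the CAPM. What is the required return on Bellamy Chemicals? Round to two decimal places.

Mean R_i = (4.1 + 3.4 − 3.9 − 7.5 − 7.0) / 5 = -2.1800%
Mean R_m = (5.4 + 7.9 − 5.5 − 8.6 − 4.1) / 5 = -0.9800%
Σ(R_i − R̄_i)(R_m − R̄_m) = 152.9680  ⇒  Cov = 152.9680 / 5 = 30.5936
Σ(R_m − R̄_m)² = 207.7880  ⇒  Var(R_m) = 207.7880 / 5 = 41.5576
β = Cov / Var(R_m) = 30.5936 / 41.5576 = 0.7362
E(R) = R_f + β × MRP = 2.03% + 0.7362 × 8.74% = 8.46%

8.46%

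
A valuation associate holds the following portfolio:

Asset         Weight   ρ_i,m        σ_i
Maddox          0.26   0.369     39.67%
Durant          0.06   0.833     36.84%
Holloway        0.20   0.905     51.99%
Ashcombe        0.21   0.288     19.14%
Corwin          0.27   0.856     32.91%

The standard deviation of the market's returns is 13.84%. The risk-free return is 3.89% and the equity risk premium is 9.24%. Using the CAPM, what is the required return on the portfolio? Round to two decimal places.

19.79%

β_Maddox = 0.369 × 39.67% / 13.84% = 1.0577
β_Durant = 0.833 × 36.84% / 13.84% = 2.2173
β_Holloway = 0.905 × 51.99% / 13.84% = 3.3996
β_Ashcombe = 0.288 × 19.14% / 13.84% = 0.3983
β_Corwin = 0.856 × 32.91% / 13.84% = 2.0355
β_P = Σ w_i β_i = 0.26×1.0577 + 0.06×2.2173 + 0.20×3.3996 + 0.21×0.3983 + 0.27×2.0355 = 1.7212
E(R_P) = R_f + β_P × MRP = 3.89% + 1.7212 × 9.24% = 19.79%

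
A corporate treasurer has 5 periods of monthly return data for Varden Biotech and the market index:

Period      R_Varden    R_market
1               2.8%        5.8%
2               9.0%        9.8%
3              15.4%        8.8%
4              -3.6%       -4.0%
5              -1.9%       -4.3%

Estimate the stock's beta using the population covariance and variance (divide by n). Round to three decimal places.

1.015

Mean R_i = (2.8 + 9.0 + 15.4 − 3.6 − 1.9) / 5 = 4.3400%
Mean R_m = (5.8 + 9.8 + 8.8 − 4.0 − 4.3) / 5 = 3.2200%
Σ(R_i − R̄_i)(R_m − R̄_m) = 192.6560  ⇒  Cov = 192.6560 / 5 = 38.5312
Σ(R_m − R̄_m)² = 189.7680  ⇒  Var(R_m) = 189.7680 / 5 = 37.9536
β = Cov / Var(R_m) = 38.5312 / 37.9536 = 1.0152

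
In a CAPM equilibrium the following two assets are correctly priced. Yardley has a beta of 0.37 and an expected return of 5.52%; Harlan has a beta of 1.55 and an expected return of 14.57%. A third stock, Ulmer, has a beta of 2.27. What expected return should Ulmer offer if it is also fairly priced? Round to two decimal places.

MRP (SML slope) = (14.57% − 5.52%) / (1.55 − 0.37) = 9.05% / 1.18 = 7.6695%
R_f (intercept) = 5.52% − 0.37 × 7.6695% = 2.6823%
E(R_Ulmer) = R_f + β × MRP = 2.6823% + 2.27 × 7.6695% = 20.09%

20.09%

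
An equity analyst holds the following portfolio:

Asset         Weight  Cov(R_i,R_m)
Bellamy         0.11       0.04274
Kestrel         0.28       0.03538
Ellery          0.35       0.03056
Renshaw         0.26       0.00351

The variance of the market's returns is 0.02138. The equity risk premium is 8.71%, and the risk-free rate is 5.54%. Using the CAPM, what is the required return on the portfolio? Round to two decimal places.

β_Bellamy = 0.04274 / 0.02138 = 1.9991
β_Kestrel = 0.03538 / 0.02138 = 1.6548
β_Ellery = 0.03056 / 0.02138 = 1.4294
β_Renshaw = 0.00351 / 0.02138 = 0.1642
β_P = Σ w_i β_i = 0.11×1.9991 + 0.28×1.6548 + 0.35×1.4294 + 0.26×0.1642 = 1.2262
E(R_P) = R_f + β_P × MRP = 5.54% + 1.2262 × 8.71% = 16.22%

16.22%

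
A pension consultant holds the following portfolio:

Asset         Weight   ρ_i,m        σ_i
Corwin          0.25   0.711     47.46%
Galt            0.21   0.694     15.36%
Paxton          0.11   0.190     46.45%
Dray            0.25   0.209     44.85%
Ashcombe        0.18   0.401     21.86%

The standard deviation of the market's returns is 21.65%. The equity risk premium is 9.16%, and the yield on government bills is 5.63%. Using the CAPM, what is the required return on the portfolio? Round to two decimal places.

β_Corwin = 0.711 × 47.46% / 21.65% = 1.5586
β_Galt = 0.694 × 15.36% / 21.65% = 0.4924
β_Paxton = 0.190 × 46.45% / 21.65% = 0.4076
β_Dray = 0.209 × 44.85% / 21.65% = 0.4330
β_Ashcombe = 0.401 × 21.86% / 21.65% = 0.4049
β_P = Σ w_i β_i = 0.25×1.5586 + 0.21×0.4924 + 0.11×0.4076 + 0.25×0.4330 + 0.18×0.4049 = 0.7190
E(R_P) = R_f + β_P × MRP = 5.63% + 0.7190 × 9.16% = 12.22%

12.22%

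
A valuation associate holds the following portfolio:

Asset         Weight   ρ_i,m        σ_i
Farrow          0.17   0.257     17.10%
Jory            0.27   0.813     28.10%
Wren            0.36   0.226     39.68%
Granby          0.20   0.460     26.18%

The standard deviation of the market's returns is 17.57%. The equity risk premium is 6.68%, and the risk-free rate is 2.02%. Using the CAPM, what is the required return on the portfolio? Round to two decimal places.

β_Farrow = 0.257 × 17.10% / 17.57% = 0.2501
β_Jory = 0.813 × 28.10% / 17.57% = 1.3002
β_Wren = 0.226 × 39.68% / 17.57% = 0.5104
β_Granby = 0.460 × 26.18% / 17.57% = 0.6854
β_P = Σ w_i β_i = 0.17×0.2501 + 0.27×1.3002 + 0.36×0.5104 + 0.20×0.6854 = 0.7144
E(R_P) = R_f + β_P × MRP = 2.02% + 0.7144 × 6.68% = 6.79%

6.79%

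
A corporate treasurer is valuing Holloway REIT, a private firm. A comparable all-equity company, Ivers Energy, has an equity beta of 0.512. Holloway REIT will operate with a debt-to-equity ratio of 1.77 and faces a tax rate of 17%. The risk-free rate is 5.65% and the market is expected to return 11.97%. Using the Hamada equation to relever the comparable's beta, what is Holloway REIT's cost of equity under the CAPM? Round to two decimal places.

β_L = β_U × [1 + (1 − t)(D/E)] = 0.512 × [1 + (1 − 0.17) × 1.77]
    = 0.512 × [1 + 0.83 × 1.77] = 0.512 × 2.4691 = 1.2642
MRP = 11.97% − 5.65% = 6.32%
E(R) = R_f + β_L × MRP = 5.65% + 1.2642 × 6.32% = 13.64%

13.64%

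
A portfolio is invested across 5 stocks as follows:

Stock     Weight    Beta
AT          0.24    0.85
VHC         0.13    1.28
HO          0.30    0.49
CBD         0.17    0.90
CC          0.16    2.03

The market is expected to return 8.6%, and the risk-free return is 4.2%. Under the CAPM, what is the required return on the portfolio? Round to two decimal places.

8.58%

β_P = Σ w_i β_i = 0.24×0.85 + 0.13×1.28 + 0.30×0.49 + 0.17×0.90 + 0.16×2.03 = 0.9952
MRP = 8.6% − 4.2% = 4.40%
E(R_P) = R_f + β_P × MRP = 4.2% + 0.9952 × 4.4% = 8.58%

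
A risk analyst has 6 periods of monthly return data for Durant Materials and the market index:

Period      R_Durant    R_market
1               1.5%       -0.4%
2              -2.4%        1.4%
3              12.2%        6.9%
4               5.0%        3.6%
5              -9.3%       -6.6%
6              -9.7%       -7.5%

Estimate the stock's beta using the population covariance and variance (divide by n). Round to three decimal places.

Mean R_i = (1.5 − 2.4 + 12.2 + 5.0 − 9.3 − 9.7) / 6 = -0.4500%
Mean R_m = (-0.4 + 1.4 + 6.9 + 3.6 − 6.6 − 7.5) / 6 = -0.4333%
Σ(R_i − R̄_i)(R_m − R̄_m) = 231.1800  ⇒  Cov = 231.1800 / 6 = 38.5300
Σ(R_m − R̄_m)² = 161.3733  ⇒  Var(R_m) = 161.3733 / 6 = 26.8956
β = Cov / Var(R_m) = 38.5300 / 26.8956 = 1.4326

1.433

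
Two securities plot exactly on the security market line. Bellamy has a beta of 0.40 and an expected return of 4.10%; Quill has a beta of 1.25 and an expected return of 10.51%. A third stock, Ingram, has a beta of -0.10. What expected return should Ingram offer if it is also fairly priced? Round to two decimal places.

0.33%

MRP (SML slope) = (10.51% − 4.10%) / (1.25 − 0.40) = 6.41% / 0.85 = 7.5412%
R_f (intercept) = 4.10% − 0.40 × 7.5412% = 1.0835%
E(R_Ingram) = R_f + β × MRP = 1.0835% + -0.10 × 7.5412% = 0.33%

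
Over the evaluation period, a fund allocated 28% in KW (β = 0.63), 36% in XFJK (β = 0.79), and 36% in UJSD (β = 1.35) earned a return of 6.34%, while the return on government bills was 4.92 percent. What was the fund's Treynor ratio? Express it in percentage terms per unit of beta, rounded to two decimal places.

β_P = 0.28×0.63 + 0.36×0.79 + 0.36×1.35 = 0.9468
Treynor = (R_P − R_f) / β_P = (6.34% − 4.92%) / 0.9468 = 1.42% / 0.9468 = 1.50%

1.50%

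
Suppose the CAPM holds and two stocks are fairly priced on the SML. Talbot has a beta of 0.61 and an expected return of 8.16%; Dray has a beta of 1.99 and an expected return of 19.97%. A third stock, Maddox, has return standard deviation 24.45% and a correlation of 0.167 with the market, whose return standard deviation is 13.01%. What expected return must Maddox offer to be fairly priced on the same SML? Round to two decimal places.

MRP = (19.97% − 8.16%) / (1.99 − 0.61) = 8.5580%
R_f = 8.16% − 0.61 × 8.5580% = 2.9396%
β_Maddox = ρ·σ_i/σ_m = 0.167 × 24.45 / 13.01 = 0.3138
E(R_Maddox) = R_f + β × MRP = 2.9396% + 0.3138 × 8.5580% = 5.63%

5.63%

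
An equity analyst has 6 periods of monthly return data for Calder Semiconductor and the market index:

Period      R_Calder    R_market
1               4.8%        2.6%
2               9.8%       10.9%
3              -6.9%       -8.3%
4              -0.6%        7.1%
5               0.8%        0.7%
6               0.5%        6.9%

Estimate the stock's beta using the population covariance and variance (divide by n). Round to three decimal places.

0.654

Mean R_i = (4.8 + 9.8 − 6.9 − 0.6 + 0.8 + 0.5) / 6 = 1.4000%
Mean R_m = (2.6 + 10.9 − 8.3 + 7.1 + 0.7 + 6.9) / 6 = 3.3167%
Σ(R_i − R̄_i)(R_m − R̄_m) = 148.4600  ⇒  Cov = 148.4600 / 6 = 24.7433
Σ(R_m − R̄_m)² = 226.9683  ⇒  Var(R_m) = 226.9683 / 6 = 37.8281
β = Cov / Var(R_m) = 24.7433 / 37.8281 = 0.6541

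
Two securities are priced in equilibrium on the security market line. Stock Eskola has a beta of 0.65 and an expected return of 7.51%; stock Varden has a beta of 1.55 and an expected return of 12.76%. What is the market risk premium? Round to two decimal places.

5.83%

Both satisfy E(R) = R_f + β·MRP, so the slope of the SML is
MRP = (12.76% − 7.51%) / (1.55 − 0.65) = 5.25% / 0.90 = 5.8333%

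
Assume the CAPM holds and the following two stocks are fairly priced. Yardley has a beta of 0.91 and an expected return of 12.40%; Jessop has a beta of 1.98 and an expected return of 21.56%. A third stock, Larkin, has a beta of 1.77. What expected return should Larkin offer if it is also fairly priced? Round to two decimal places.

MRP (SML slope) = (21.56% − 12.40%) / (1.98 − 0.91) = 9.16% / 1.07 = 8.5607%
R_f (intercept) = 12.40% − 0.91 × 8.5607% = 4.6098%
E(R_Larkin) = R_f + β × MRP = 4.6098% + 1.77 × 8.5607% = 19.76%

19.76%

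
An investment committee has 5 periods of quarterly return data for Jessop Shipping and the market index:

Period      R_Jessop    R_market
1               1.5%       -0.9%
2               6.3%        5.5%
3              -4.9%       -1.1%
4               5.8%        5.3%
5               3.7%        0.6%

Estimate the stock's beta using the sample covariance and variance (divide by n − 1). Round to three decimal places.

Mean R_i = (1.5 + 6.3 − 4.9 + 5.8 + 3.7) / 5 = 2.4800%
Mean R_m = (-0.9 + 5.5 − 1.1 + 5.3 + 0.6) / 5 = 1.8800%
Σ(R_i − R̄_i)(R_m − R̄_m) = 48.3380  ⇒  Cov = 48.3380 / 4 = 12.0845
Σ(R_m − R̄_m)² = 43.0480  ⇒  Var(R_m) = 43.0480 / 4 = 10.7620
β = Cov / Var(R_m) = 12.0845 / 10.7620 = 1.1229

1.123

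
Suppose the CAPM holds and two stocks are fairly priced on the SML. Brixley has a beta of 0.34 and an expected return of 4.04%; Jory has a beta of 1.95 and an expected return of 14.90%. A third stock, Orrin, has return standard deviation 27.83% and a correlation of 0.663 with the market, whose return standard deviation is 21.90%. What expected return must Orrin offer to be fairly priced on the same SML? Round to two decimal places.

MRP = (14.90% − 4.04%) / (1.95 − 0.34) = 6.7453%
R_f = 4.04% − 0.34 × 6.7453% = 1.7466%
β_Orrin = ρ·σ_i/σ_m = 0.663 × 27.83 / 21.90 = 0.8425
E(R_Orrin) = R_f + β × MRP = 1.7466% + 0.8425 × 6.7453% = 7.43%

7.43%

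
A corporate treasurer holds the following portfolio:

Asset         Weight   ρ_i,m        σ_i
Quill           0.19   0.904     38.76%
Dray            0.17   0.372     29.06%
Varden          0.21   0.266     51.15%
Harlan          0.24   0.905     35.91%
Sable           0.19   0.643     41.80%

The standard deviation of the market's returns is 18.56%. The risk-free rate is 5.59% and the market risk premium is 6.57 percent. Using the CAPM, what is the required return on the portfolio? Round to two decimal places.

β_Quill = 0.904 × 38.76% / 18.56% = 1.8879
β_Dray = 0.372 × 29.06% / 18.56% = 0.5825
β_Varden = 0.266 × 51.15% / 18.56% = 0.7331
β_Harlan = 0.905 × 35.91% / 18.56% = 1.7510
β_Sable = 0.643 × 41.80% / 18.56% = 1.4481
β_P = Σ w_i β_i = 0.19×1.8879 + 0.17×0.5825 + 0.21×0.7331 + 0.24×1.7510 + 0.19×1.4481 = 1.3071
E(R_P) = R_f + β_P × MRP = 5.59% + 1.3071 × 6.57% = 14.18%

14.18%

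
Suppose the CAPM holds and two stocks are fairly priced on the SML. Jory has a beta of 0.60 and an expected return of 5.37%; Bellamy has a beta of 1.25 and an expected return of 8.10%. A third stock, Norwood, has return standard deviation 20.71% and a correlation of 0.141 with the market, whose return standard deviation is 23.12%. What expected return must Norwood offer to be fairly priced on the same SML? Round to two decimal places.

3.38%

MRP = (8.10% − 5.37%) / (1.25 − 0.60) = 4.2000%
R_f = 5.37% − 0.60 × 4.2000% = 2.8500%
β_Norwood = ρ·σ_i/σ_m = 0.141 × 20.71 / 23.12 = 0.1263
E(R_Norwood) = R_f + β × MRP = 2.8500% + 0.1263 × 4.2000% = 3.38%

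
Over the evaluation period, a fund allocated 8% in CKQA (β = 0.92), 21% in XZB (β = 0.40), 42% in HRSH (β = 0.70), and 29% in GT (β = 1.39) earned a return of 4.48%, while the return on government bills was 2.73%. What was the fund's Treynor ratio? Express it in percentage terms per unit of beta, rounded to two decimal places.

β_P = 0.08×0.92 + 0.21×0.40 + 0.42×0.70 + 0.29×1.39 = 0.8547
Treynor = (R_P − R_f) / β_P = (4.48% − 2.73%) / 0.8547 = 1.75% / 0.8547 = 2.05%

2.05%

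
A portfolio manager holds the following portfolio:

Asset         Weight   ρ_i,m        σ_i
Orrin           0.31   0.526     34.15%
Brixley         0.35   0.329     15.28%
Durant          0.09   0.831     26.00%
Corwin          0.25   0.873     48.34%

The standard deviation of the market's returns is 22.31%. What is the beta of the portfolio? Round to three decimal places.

0.889

β_Orrin = 0.526 × 34.15% / 22.31% = 0.8052
β_Brixley = 0.329 × 15.28% / 22.31% = 0.2253
β_Durant = 0.831 × 26.00% / 22.31% = 0.9684
β_Corwin = 0.873 × 48.34% / 22.31% = 1.8916
β_P = Σ w_i β_i = 0.31×0.8052 + 0.35×0.2253 + 0.09×0.9684 + 0.25×1.8916 = 0.8885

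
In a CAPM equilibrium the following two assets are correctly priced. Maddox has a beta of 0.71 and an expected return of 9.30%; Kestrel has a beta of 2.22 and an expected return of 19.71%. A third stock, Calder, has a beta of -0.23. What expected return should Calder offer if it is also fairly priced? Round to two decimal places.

MRP (SML slope) = (19.71% − 9.30%) / (2.22 − 0.71) = 10.41% / 1.51 = 6.8940%
R_f (intercept) = 9.30% − 0.71 × 6.8940% = 4.4053%
E(R_Calder) = R_f + β × MRP = 4.4053% + -0.23 × 6.8940% = 2.82%

2.82%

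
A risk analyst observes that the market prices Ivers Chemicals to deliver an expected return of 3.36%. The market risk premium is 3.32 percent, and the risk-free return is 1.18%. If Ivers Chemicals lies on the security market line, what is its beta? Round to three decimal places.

0.657

β = (E(R) − R_f) / MRP = (3.36% − 1.18%) / 3.32% = 2.18% / 3.32% = 0.657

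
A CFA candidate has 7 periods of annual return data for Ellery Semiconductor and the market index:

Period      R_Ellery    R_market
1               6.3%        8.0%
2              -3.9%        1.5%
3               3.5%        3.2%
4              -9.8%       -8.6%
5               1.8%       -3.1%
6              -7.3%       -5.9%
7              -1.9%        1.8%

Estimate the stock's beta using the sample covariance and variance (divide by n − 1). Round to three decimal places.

Mean R_i = (6.3 − 3.9 + 3.5 − 9.8 + 1.8 − 7.3 − 1.9) / 7 = -1.6143%
Mean R_m = (8.0 + 1.5 + 3.2 − 8.6 − 3.1 − 5.9 + 1.8) / 7 = -0.4429%
Σ(R_i − R̄_i)(R_m − R̄_m) = 169.0957  ⇒  Cov = 169.0957 / 6 = 28.1826
Σ(R_m − R̄_m)² = 196.7371  ⇒  Var(R_m) = 196.7371 / 6 = 32.7895
β = Cov / Var(R_m) = 28.1826 / 32.7895 = 0.8595

0.860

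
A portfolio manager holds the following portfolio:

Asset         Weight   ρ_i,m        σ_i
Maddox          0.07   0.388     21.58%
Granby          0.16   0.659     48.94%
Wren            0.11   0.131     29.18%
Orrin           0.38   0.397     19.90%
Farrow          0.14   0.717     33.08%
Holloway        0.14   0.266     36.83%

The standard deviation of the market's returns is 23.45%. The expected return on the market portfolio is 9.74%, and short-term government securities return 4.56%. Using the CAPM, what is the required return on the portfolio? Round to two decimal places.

7.62%

β_Maddox = 0.388 × 21.58% / 23.45% = 0.3571
β_Granby = 0.659 × 48.94% / 23.45% = 1.3753
β_Wren = 0.131 × 29.18% / 23.45% = 0.1630
β_Orrin = 0.397 × 19.90% / 23.45% = 0.3369
β_Farrow = 0.717 × 33.08% / 23.45% = 1.0114
β_Holloway = 0.266 × 36.83% / 23.45% = 0.4178
β_P = Σ w_i β_i = 0.07×0.3571 + 0.16×1.3753 + 0.11×0.1630 + 0.38×0.3369 + 0.14×1.0114 + 0.14×0.4178 = 0.5911
MRP = 9.74% − 4.56% = 5.18%
E(R_P) = R_f + β_P × MRP = 4.56% + 0.5911 × 5.18% = 7.62%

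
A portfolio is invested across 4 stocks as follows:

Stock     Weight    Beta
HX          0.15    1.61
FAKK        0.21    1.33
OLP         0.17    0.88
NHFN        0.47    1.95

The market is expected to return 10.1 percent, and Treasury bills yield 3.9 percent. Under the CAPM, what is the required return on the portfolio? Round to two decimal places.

13.74%

β_P = Σ w_i β_i = 0.15×1.61 + 0.21×1.33 + 0.17×0.88 + 0.47×1.95 = 1.5869
MRP = 10.1% − 3.9% = 6.20%
E(R_P) = R_f + β_P × MRP = 3.9% + 1.5869 × 6.2% = 13.74%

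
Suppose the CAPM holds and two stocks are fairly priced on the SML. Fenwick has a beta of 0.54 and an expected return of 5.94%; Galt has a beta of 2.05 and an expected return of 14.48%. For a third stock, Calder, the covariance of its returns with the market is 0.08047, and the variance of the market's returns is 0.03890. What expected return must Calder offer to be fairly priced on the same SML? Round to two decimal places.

14.59%

MRP = (14.48% − 5.94%) / (2.05 − 0.54) = 5.6556%
R_f = 5.94% − 0.54 × 5.6556% = 2.8860%
β_Calder = Cov / Var(R_m) = 0.08047 / 0.03890 = 2.0686
E(R_Calder) = R_f + β × MRP = 2.8860% + 2.0686 × 5.6556% = 14.59%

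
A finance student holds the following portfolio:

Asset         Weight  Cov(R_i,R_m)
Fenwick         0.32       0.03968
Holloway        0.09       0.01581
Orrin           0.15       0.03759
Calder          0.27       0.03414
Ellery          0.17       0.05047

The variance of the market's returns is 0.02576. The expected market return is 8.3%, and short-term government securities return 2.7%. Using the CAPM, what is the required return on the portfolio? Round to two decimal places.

β_Fenwick = 0.03968 / 0.02576 = 1.5404
β_Holloway = 0.01581 / 0.02576 = 0.6137
β_Orrin = 0.03759 / 0.02576 = 1.4592
β_Calder = 0.03414 / 0.02576 = 1.3253
β_Ellery = 0.05047 / 0.02576 = 1.9592
β_P = Σ w_i β_i = 0.32×1.5404 + 0.09×0.6137 + 0.15×1.4592 + 0.27×1.3253 + 0.17×1.9592 = 1.4579
MRP = 8.3% − 2.7% = 5.60%
E(R_P) = R_f + β_P × MRP = 2.7% + 1.4579 × 5.6% = 10.86%

10.86%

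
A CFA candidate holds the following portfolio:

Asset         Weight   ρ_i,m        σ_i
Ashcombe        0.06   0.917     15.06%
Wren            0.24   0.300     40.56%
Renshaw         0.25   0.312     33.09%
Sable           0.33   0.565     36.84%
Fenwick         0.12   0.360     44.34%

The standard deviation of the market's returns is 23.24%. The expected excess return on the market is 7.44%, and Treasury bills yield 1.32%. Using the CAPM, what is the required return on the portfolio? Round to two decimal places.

β_Ashcombe = 0.917 × 15.06% / 23.24% = 0.5942
β_Wren = 0.300 × 40.56% / 23.24% = 0.5236
β_Renshaw = 0.312 × 33.09% / 23.24% = 0.4442
β_Sable = 0.565 × 36.84% / 23.24% = 0.8956
β_Fenwick = 0.360 × 44.34% / 23.24% = 0.6869
β_P = Σ w_i β_i = 0.06×0.5942 + 0.24×0.5236 + 0.25×0.4442 + 0.33×0.8956 + 0.12×0.6869 = 0.6503
E(R_P) = R_f + β_P × MRP = 1.32% + 0.6503 × 7.44% = 6.16%

6.16%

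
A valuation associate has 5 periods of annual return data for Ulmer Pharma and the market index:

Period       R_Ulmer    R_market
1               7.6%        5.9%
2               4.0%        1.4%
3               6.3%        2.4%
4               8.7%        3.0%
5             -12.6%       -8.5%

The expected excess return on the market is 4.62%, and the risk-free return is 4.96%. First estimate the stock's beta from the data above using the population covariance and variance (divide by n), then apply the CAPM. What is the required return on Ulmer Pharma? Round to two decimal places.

12.14%

Mean R_i = (7.6 + 4.0 + 6.3 + 8.7 − 12.6) / 5 = 2.8000%
Mean R_m = (5.9 + 1.4 + 2.4 + 3.0 − 8.5) / 5 = 0.8400%
Σ(R_i − R̄_i)(R_m − R̄_m) = 187.0000  ⇒  Cov = 187.0000 / 5 = 37.4000
Σ(R_m − R̄_m)² = 120.2520  ⇒  Var(R_m) = 120.2520 / 5 = 24.0504
β = Cov / Var(R_m) = 37.4000 / 24.0504 = 1.5551
E(R) = R_f + β × MRP = 4.96% + 1.5551 × 4.62% = 12.14%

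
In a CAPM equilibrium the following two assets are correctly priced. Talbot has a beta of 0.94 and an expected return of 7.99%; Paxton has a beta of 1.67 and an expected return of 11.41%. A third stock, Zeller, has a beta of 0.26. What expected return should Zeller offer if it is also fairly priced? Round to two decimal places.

MRP (SML slope) = (11.41% − 7.99%) / (1.67 − 0.94) = 3.42% / 0.73 = 4.6849%
R_f (intercept) = 7.99% − 0.94 × 4.6849% = 3.5862%
E(R_Zeller) = R_f + β × MRP = 3.5862% + 0.26 × 4.6849% = 4.80%

4.80%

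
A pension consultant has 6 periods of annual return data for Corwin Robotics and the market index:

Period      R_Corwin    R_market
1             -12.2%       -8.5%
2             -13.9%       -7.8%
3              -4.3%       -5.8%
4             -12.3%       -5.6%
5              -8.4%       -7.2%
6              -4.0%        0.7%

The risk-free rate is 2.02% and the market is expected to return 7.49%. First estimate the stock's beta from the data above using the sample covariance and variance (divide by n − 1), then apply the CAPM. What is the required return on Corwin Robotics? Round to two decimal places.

6.91%

Mean R_i = (-12.2 − 13.9 − 4.3 − 12.3 − 8.4 − 4.0) / 6 = -9.1833%
Mean R_m = (-8.5 − 7.8 − 5.8 − 5.6 − 7.2 + 0.7) / 6 = -5.7000%
Σ(R_i − R̄_i)(R_m − R̄_m) = 49.5500  ⇒  Cov = 49.5500 / 5 = 9.9100
Σ(R_m − R̄_m)² = 55.4800  ⇒  Var(R_m) = 55.4800 / 5 = 11.0960
β = Cov / Var(R_m) = 9.9100 / 11.0960 = 0.8931
MRP = 7.49% − 2.02% = 5.47%
E(R) = R_f + β × MRP = 2.02% + 0.8931 × 5.47% = 6.91%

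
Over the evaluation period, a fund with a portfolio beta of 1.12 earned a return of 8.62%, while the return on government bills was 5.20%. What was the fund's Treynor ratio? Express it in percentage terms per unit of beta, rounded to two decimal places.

Treynor = (R_P − R_f) / β_P = (8.62% − 5.20%) / 1.1200 = 3.42% / 1.1200 = 3.05%

3.05%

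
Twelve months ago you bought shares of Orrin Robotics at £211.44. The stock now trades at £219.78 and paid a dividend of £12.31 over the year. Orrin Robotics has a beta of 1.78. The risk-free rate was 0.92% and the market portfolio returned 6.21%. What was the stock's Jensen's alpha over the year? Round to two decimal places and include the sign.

Realised HPR = (P1 + D1 − P0) / P0 = (219.78 + 12.31 − 211.44) / 211.44 = 20.65 / 211.44 = 9.7664%
MRP = 6.21% − 0.92% = 5.29%
CAPM required = R_f + β·MRP = 0.92% + 1.78 × 5.29% = 10.3362%
α = realised − required = 9.7664% − 10.3362% = -0.57%

-0.57%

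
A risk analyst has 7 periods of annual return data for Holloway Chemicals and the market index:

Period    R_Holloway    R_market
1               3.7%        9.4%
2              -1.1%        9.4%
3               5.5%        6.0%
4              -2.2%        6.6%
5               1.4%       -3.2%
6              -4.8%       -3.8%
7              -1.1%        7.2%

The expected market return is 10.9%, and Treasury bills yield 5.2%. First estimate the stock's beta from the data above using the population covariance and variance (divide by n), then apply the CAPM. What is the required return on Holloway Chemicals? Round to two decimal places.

6.47%

Mean R_i = (3.7 − 1.1 + 5.5 − 2.2 + 1.4 − 4.8 − 1.1) / 7 = 0.2000%
Mean R_m = (9.4 + 9.4 + 6.0 + 6.6 − 3.2 − 3.8 + 7.2) / 7 = 4.5143%
Σ(R_i − R̄_i)(R_m − R̄_m) = 42.4400  ⇒  Cov = 42.4400 / 7 = 6.0629
Σ(R_m − R̄_m)² = 190.1486  ⇒  Var(R_m) = 190.1486 / 7 = 27.1641
β = Cov / Var(R_m) = 6.0629 / 27.1641 = 0.2232
MRP = 10.9% − 5.2% = 5.70%
E(R) = R_f + β × MRP = 5.2% + 0.2232 × 5.7% = 6.47%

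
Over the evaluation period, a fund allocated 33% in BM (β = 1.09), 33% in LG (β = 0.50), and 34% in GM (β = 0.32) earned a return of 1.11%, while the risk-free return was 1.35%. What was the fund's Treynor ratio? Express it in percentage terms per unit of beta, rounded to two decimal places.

-0.38%

β_P = 0.33×1.09 + 0.33×0.50 + 0.34×0.32 = 0.6335
Treynor = (R_P − R_f) / β_P = (1.11% − 1.35%) / 0.6335 = -0.24% / 0.6335 = -0.38%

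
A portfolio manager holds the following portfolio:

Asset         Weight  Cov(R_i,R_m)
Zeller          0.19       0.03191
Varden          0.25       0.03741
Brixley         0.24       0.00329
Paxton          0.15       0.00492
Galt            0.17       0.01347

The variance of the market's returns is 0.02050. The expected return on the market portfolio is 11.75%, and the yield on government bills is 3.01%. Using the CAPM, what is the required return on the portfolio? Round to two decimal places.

β_Zeller = 0.03191 / 0.02050 = 1.5566
β_Varden = 0.03741 / 0.02050 = 1.8249
β_Brixley = 0.00329 / 0.02050 = 0.1605
β_Paxton = 0.00492 / 0.02050 = 0.2400
β_Galt = 0.01347 / 0.02050 = 0.6571
β_P = Σ w_i β_i = 0.19×1.5566 + 0.25×1.8249 + 0.24×0.1605 + 0.15×0.2400 + 0.17×0.6571 = 0.9382
MRP = 11.75% − 3.01% = 8.74%
E(R_P) = R_f + β_P × MRP = 3.01% + 0.9382 × 8.74% = 11.21%

11.21%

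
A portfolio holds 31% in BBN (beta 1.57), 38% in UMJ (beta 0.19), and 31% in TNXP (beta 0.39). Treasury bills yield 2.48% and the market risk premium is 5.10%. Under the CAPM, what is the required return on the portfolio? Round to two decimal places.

β_P = Σ w_i β_i = 0.31×1.57 + 0.38×0.19 + 0.31×0.39 = 0.6798
E(R_P) = R_f + β_P × MRP = 2.48% + 0.6798 × 5.10% = 5.95%

5.95%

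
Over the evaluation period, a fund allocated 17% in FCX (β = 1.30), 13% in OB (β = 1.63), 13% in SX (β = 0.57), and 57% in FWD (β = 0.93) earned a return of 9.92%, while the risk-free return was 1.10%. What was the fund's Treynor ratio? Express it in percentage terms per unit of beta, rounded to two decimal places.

β_P = 0.17×1.30 + 0.13×1.63 + 0.13×0.57 + 0.57×0.93 = 1.0371
Treynor = (R_P − R_f) / β_P = (9.92% − 1.10%) / 1.0371 = 8.82% / 1.0371 = 8.50%

8.50%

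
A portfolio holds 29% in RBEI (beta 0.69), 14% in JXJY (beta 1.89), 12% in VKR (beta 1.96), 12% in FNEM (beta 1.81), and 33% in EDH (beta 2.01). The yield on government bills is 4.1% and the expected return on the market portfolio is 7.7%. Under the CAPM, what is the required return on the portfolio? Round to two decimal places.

9.79%

β_P = Σ w_i β_i = 0.29×0.69 + 0.14×1.89 + 0.12×1.96 + 0.12×1.81 + 0.33×2.01 = 1.5804
MRP = 7.7% − 4.1% = 3.60%
E(R_P) = R_f + β_P × MRP = 4.1% + 1.5804 × 3.6% = 9.79%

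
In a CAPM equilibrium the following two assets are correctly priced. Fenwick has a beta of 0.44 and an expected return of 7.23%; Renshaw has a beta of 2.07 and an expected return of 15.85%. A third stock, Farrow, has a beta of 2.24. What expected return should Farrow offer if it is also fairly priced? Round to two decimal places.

MRP (SML slope) = (15.85% − 7.23%) / (2.07 − 0.44) = 8.62% / 1.63 = 5.2883%
R_f (intercept) = 7.23% − 0.44 × 5.2883% = 4.9031%
E(R_Farrow) = R_f + β × MRP = 4.9031% + 2.24 × 5.2883% = 16.75%

16.75%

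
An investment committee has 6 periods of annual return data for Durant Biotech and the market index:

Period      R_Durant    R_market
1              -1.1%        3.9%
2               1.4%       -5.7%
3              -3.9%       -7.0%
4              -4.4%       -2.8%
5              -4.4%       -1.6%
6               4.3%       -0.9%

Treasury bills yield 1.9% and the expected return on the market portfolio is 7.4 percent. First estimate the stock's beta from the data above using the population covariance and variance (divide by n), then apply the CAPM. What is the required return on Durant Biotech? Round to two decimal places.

2.74%

Mean R_i = (-1.1 + 1.4 − 3.9 − 4.4 − 4.4 + 4.3) / 6 = -1.3500%
Mean R_m = (3.9 − 5.7 − 7.0 − 2.8 − 1.6 − 0.9) / 6 = -2.3500%
Σ(R_i − R̄_i)(R_m − R̄_m) = 11.4850  ⇒  Cov = 11.4850 / 6 = 1.9142
Σ(R_m − R̄_m)² = 74.7750  ⇒  Var(R_m) = 74.7750 / 6 = 12.4625
β = Cov / Var(R_m) = 1.9142 / 12.4625 = 0.1536
MRP = 7.4% − 1.9% = 5.50%
E(R) = R_f + β × MRP = 1.9% + 0.1536 × 5.5% = 2.74%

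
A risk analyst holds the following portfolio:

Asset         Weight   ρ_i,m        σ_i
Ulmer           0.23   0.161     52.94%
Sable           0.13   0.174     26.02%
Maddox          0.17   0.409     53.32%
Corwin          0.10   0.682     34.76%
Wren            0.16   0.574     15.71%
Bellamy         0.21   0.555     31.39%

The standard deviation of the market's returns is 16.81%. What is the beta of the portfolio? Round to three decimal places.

β_Ulmer = 0.161 × 52.94% / 16.81% = 0.5070
β_Sable = 0.174 × 26.02% / 16.81% = 0.2693
β_Maddox = 0.409 × 53.32% / 16.81% = 1.2973
β_Corwin = 0.682 × 34.76% / 16.81% = 1.4103
β_Wren = 0.574 × 15.71% / 16.81% = 0.5364
β_Bellamy = 0.555 × 31.39% / 16.81% = 1.0364
β_P = Σ w_i β_i = 0.23×0.5070 + 0.13×0.2693 + 0.17×1.2973 + 0.10×1.4103 + 0.16×0.5364 + 0.21×1.0364 = 0.8167

0.817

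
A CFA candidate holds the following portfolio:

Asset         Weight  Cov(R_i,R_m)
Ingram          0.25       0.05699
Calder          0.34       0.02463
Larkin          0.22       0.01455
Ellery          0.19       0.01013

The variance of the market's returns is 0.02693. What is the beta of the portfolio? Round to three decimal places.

1.030

β_Ingram = 0.05699 / 0.02693 = 2.1162
β_Calder = 0.02463 / 0.02693 = 0.9146
β_Larkin = 0.01455 / 0.02693 = 0.5403
β_Ellery = 0.01013 / 0.02693 = 0.3762
β_P = Σ w_i β_i = 0.25×2.1162 + 0.34×0.9146 + 0.22×0.5403 + 0.19×0.3762 = 1.0304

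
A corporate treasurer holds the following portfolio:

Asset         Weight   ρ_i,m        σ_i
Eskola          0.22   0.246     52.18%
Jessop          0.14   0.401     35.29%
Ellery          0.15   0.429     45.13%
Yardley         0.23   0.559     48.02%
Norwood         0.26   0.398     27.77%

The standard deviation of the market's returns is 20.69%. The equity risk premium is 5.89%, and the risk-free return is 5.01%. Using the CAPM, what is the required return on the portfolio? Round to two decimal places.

β_Eskola = 0.246 × 52.18% / 20.69% = 0.6204
β_Jessop = 0.401 × 35.29% / 20.69% = 0.6840
β_Ellery = 0.429 × 45.13% / 20.69% = 0.9358
β_Yardley = 0.559 × 48.02% / 20.69% = 1.2974
β_Norwood = 0.398 × 27.77% / 20.69% = 0.5342
β_P = Σ w_i β_i = 0.22×0.6204 + 0.14×0.6840 + 0.15×0.9358 + 0.23×1.2974 + 0.26×0.5342 = 0.8099
E(R_P) = R_f + β_P × MRP = 5.01% + 0.8099 × 5.89% = 9.78%

9.78%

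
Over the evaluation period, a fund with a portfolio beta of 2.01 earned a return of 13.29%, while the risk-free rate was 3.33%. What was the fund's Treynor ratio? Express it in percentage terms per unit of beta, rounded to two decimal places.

4.96%

Treynor = (R_P − R_f) / β_P = (13.29% − 3.33%) / 2.0100 = 9.96% / 2.0100 = 4.96%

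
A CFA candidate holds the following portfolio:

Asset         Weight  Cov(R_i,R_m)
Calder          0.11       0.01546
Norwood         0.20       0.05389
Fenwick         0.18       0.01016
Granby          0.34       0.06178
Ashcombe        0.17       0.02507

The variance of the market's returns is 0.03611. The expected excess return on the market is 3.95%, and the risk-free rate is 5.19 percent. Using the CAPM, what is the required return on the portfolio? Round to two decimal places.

9.52%

β_Calder = 0.01546 / 0.03611 = 0.4281
β_Norwood = 0.05389 / 0.03611 = 1.4924
β_Fenwick = 0.01016 / 0.03611 = 0.2814
β_Granby = 0.06178 / 0.03611 = 1.7109
β_Ashcombe = 0.02507 / 0.03611 = 0.6943
β_P = Σ w_i β_i = 0.11×0.4281 + 0.20×1.4924 + 0.18×0.2814 + 0.34×1.7109 + 0.17×0.6943 = 1.0960
E(R_P) = R_f + β_P × MRP = 5.19% + 1.0960 × 3.95% = 9.52%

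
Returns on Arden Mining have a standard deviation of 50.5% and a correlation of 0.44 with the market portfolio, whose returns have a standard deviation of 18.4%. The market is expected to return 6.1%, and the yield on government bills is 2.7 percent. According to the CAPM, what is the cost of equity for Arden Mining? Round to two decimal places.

6.81%

β = ρ × σ_i / σ_m = 0.44 × 50.5% / 18.4% = 1.2076
MRP = 6.1% − 2.7% = 3.40%
E(R) = 2.7% + 1.2076 × 3.4% = 6.81%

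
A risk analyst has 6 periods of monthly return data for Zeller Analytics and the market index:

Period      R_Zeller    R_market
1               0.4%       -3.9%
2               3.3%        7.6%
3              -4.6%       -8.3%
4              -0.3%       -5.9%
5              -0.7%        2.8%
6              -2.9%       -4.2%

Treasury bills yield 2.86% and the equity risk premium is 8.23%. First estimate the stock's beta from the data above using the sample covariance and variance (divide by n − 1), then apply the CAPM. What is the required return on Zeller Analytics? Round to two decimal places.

Mean R_i = (0.4 + 3.3 − 4.6 − 0.3 − 0.7 − 2.9) / 6 = -0.8000%
Mean R_m = (-3.9 + 7.6 − 8.3 − 5.9 + 2.8 − 4.2) / 6 = -1.9833%
Σ(R_i − R̄_i)(R_m − R̄_m) = 64.1700  ⇒  Cov = 64.1700 / 5 = 12.8340
Σ(R_m − R̄_m)² = 178.5483  ⇒  Var(R_m) = 178.5483 / 5 = 35.7097
β = Cov / Var(R_m) = 12.8340 / 35.7097 = 0.3594
E(R) = R_f + β × MRP = 2.86% + 0.3594 × 8.23% = 5.82%

5.82%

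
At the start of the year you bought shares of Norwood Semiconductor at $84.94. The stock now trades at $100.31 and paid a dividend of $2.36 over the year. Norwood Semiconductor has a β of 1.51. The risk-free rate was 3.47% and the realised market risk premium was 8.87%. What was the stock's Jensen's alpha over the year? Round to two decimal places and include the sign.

Realised HPR = (P1 + D1 − P0) / P0 = (100.31 + 2.36 − 84.94) / 84.94 = 17.73 / 84.94 = 20.8736%
CAPM required = R_f + β·MRP = 3.47% + 1.51 × 8.87% = 16.8637%
α = realised − required = 20.8736% − 16.8637% = +4.01%

+4.01%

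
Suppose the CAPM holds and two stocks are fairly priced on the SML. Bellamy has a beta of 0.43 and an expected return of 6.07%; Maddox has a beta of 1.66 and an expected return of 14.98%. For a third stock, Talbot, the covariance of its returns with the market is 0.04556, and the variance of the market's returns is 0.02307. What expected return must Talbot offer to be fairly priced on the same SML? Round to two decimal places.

17.26%

MRP = (14.98% − 6.07%) / (1.66 − 0.43) = 7.2439%
R_f = 6.07% − 0.43 × 7.2439% = 2.9551%
β_Talbot = Cov / Var(R_m) = 0.04556 / 0.02307 = 1.9749
E(R_Talbot) = R_f + β × MRP = 2.9551% + 1.9749 × 7.2439% = 17.26%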